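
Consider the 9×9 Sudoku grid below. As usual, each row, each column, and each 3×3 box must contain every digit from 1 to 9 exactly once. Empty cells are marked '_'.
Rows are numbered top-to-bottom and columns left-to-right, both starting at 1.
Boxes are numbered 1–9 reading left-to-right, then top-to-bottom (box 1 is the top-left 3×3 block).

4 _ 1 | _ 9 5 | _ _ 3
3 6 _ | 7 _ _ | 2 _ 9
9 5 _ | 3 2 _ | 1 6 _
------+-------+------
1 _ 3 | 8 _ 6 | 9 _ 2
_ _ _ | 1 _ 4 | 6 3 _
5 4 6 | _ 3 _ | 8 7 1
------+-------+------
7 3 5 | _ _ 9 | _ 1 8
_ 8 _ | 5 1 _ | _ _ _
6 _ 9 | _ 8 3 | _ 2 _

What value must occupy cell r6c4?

Cell r6c4 itself could take any of {2, 9} by direct elimination.
Consider where 9 can go in column 4.
r1c4 is out (row 1 already has a 9).
r7c4 is out (row 7 already has a 9).
r9c4 is out (row 9 already has a 9).
So the only cell in column 4 that can hold 9 is r6c4.
Therefore r6c4 = 9.

9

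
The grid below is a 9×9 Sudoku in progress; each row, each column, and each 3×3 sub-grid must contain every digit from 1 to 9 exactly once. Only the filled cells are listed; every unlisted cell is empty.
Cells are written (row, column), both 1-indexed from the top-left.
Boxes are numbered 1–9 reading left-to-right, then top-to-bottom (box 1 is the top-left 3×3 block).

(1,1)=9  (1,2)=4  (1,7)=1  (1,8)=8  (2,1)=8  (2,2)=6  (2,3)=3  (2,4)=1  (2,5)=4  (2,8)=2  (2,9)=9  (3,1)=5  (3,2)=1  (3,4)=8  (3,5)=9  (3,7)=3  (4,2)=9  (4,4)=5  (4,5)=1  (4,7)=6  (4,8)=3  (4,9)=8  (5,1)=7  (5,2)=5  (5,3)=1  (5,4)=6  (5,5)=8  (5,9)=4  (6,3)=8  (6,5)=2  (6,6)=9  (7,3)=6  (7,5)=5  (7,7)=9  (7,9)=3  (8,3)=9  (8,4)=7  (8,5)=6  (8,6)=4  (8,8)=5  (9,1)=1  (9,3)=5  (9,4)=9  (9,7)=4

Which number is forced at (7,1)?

Cell (7,1) itself could take any of {2, 4} by direct elimination.
Consider where 4 can go in box 7.
(7,2) is out (column 2 already has a 4).
(8,1) is out (row 8 already has a 4).
(8,2) is out (row 8 already has a 4).
(9,2) is out (row 9 already has a 4).
So the only cell in box 7 that can hold 4 is (7,1).
Therefore (7,1) = 4.

4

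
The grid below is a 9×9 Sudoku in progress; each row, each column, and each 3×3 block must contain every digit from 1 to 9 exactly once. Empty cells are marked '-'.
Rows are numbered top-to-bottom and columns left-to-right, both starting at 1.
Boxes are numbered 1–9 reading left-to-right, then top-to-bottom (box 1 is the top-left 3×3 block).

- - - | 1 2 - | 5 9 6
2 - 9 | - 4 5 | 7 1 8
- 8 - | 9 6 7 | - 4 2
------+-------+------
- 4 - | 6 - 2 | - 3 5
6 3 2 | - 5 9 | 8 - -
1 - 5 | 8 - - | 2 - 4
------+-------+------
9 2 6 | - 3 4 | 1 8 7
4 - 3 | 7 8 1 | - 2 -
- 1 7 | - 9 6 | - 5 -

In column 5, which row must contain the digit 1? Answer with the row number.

Consider where 1 can go in column 5.
R6C5 is out (row 6 already has a 1).
So the only cell in column 5 that can hold 1 is R4C5.
That is row 4.

4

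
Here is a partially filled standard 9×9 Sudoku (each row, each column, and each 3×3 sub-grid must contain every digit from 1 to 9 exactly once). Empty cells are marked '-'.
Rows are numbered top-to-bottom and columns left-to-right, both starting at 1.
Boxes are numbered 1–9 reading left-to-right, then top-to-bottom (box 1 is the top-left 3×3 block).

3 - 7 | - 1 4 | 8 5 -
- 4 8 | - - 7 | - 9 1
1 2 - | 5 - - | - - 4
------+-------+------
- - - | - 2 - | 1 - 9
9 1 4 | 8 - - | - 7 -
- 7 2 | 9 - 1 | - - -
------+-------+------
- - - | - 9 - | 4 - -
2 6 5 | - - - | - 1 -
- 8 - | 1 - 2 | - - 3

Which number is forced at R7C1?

Row 7 already contains {4, 9}.
Column 1 already contains {1, 2, 3, 9}.
Its 3×3 block (box 7) already contains {2, 5, 6, 8}.
The only value from 1–9 not eliminated is 7, so R7C1 = 7.

7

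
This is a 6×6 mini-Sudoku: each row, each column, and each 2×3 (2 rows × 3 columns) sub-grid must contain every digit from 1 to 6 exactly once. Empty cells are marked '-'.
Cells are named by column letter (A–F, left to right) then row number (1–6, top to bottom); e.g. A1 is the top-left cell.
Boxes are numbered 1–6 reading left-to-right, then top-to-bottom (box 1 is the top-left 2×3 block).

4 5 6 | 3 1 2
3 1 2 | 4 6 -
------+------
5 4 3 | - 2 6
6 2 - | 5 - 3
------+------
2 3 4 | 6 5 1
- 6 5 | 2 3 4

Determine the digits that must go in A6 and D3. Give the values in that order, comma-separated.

1,1

For A6:
  Row 6 already contains {2, 3, 4, 5, 6}.
  Column A already contains {2, 3, 4, 5, 6}.
  Its 2×3 block (box 5) already contains {2, 3, 4, 5, 6}.
  The only value from 1–6 not eliminated is 1, so A6 = 1.
For D3:
  Row 3 already contains {2, 3, 4, 5, 6}.
  Column D already contains {2, 3, 4, 5, 6}.
  Its 2×3 block (box 4) already contains {2, 3, 5, 6}.
  The only value from 1–6 not eliminated is 1, so D3 = 1.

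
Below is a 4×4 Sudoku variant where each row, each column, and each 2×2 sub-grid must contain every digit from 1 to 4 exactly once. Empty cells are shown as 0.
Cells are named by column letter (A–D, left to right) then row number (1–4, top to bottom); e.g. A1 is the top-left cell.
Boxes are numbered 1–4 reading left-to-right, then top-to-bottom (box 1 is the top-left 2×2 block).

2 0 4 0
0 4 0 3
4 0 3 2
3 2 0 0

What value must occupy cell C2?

2

Cell C2 itself could take any of {1, 2} by direct elimination.
Consider where 2 can go in row 2.
A2 is out (column A already has a 2).
So the only cell in row 2 that can hold 2 is C2.
Therefore C2 = 2.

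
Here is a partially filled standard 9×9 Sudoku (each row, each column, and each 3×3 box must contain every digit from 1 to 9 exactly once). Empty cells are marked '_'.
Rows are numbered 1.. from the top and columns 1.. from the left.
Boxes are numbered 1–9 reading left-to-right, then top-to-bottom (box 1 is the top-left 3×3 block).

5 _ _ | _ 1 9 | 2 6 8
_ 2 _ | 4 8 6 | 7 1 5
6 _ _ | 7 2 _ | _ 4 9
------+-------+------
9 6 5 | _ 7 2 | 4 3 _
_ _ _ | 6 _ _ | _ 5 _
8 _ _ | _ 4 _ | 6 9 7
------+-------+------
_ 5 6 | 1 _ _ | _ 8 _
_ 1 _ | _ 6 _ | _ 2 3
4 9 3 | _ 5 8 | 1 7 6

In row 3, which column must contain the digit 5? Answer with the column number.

Consider where 5 can go in row 3.
row 3, column 2 is out (column 2 already has a 5).
row 3, column 3 is out (column 3 already has a 5).
row 3, column 7 is out (box 3 already has a 5).
So the only cell in row 3 that can hold 5 is row 3, column 6.
That is column 6.

6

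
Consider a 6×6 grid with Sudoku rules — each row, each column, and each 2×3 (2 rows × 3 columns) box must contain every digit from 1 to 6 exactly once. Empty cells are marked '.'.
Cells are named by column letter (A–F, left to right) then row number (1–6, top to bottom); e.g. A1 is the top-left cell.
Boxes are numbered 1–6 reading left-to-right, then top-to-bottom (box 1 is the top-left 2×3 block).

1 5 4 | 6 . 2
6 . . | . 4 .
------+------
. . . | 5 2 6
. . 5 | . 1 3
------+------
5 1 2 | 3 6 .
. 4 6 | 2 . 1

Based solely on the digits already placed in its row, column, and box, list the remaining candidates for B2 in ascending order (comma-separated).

Row 2 already contains {4, 6}.
Column B already contains {1, 4, 5}.
Its 2×3 block (box 1) already contains {1, 4, 5, 6}.
Removing those from 1–6 leaves {2, 3} as the candidates for B2.

2,3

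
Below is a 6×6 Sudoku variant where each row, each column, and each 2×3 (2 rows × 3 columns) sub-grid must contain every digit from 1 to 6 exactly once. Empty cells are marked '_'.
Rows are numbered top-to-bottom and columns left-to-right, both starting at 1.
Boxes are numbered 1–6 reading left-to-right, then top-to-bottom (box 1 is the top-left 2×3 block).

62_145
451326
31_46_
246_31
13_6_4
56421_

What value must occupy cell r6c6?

Row 6 already contains {1, 2, 4, 5, 6}.
Column 6 already contains {1, 4, 5, 6}.
Its 2×3 block (box 6) already contains {1, 2, 4, 6}.
The only value from 1–6 not eliminated is 3, so r6c6 = 3.

3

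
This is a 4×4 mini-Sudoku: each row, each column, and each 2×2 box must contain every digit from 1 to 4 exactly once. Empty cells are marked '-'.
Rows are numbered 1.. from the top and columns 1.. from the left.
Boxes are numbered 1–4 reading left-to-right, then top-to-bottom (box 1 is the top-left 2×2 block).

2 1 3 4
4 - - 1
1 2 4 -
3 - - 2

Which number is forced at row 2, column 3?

2

Row 2 already contains {1, 4}.
Column 3 already contains {3, 4}.
Its 2×2 block (box 2) already contains {1, 3, 4}.
The only value from 1–4 not eliminated is 2, so row 2, column 3 = 2.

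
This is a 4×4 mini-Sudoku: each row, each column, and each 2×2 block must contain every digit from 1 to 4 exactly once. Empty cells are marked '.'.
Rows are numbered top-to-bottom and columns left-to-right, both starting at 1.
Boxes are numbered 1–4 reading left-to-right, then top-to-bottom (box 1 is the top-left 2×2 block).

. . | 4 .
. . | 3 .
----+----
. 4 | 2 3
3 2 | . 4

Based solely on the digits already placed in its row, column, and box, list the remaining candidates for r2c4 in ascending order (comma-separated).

1,2

Row 2 already contains {3}.
Column 4 already contains {3, 4}.
Its 2×2 block (box 2) already contains {3, 4}.
Removing those from 1–4 leaves {1, 2} as the candidates for r2c4.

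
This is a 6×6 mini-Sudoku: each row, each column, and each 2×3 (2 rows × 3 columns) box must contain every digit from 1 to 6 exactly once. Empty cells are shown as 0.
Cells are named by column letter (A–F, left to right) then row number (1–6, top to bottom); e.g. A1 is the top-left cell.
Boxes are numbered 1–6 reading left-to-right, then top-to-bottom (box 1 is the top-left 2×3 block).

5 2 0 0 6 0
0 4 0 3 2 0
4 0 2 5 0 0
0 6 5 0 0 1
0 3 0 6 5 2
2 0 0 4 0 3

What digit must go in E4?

Cell E4 itself could take any of {3, 4} by direct elimination.
Consider where 4 can go in box 4.
E3 is out (row 3 already has a 4).
F3 is out (row 3 already has a 4).
D4 is out (column D already has a 4).
So the only cell in box 4 that can hold 4 is E4.
Therefore E4 = 4.

4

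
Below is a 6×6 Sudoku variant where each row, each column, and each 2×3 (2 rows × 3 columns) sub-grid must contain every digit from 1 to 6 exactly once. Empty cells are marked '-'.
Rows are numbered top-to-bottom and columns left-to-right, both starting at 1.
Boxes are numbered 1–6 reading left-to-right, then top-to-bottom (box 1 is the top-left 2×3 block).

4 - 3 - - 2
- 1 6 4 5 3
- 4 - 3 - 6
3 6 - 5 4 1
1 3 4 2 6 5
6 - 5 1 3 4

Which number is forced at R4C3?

2

Row 4 already contains {1, 3, 4, 5, 6}.
Column 3 already contains {3, 4, 5, 6}.
Its 2×3 block (box 3) already contains {3, 4, 6}.
The only value from 1–6 not eliminated is 2, so R4C3 = 2.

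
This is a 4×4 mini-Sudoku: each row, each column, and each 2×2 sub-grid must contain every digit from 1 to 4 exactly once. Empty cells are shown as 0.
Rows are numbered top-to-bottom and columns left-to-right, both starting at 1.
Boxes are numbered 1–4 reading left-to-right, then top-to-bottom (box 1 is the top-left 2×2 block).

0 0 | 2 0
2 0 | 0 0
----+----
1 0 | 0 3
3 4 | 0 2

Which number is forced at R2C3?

Cell R2C3 itself could take any of {1, 3, 4} by direct elimination.
Consider where 3 can go in box 2.
R1C4 is out (column 4 already has a 3).
R2C4 is out (column 4 already has a 3).
So the only cell in box 2 that can hold 3 is R2C3.
Therefore R2C3 = 3.

3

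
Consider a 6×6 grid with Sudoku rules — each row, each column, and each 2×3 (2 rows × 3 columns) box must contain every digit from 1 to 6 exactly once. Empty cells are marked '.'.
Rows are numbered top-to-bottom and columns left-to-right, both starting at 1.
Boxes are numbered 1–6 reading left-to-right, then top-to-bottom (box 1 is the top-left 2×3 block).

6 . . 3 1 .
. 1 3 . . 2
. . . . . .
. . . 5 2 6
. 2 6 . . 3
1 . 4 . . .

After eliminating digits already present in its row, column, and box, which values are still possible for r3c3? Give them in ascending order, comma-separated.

1,2,5

Row 3 already contains {}.
Column 3 already contains {3, 4, 6}.
Its 2×3 block (box 3) already contains {}.
Removing those from 1–6 leaves {1, 2, 5} as the candidates for r3c3.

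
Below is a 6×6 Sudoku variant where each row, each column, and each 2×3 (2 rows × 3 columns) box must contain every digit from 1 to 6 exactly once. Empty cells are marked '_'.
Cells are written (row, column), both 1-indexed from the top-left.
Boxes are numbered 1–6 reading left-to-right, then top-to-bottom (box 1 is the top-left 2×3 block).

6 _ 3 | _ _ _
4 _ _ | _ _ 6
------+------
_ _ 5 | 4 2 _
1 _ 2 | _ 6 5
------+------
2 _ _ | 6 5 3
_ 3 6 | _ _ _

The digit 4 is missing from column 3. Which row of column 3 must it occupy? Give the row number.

Consider where 4 can go in column 3.
(2,3) is out (row 2 already has a 4).
So the only cell in column 3 that can hold 4 is (5,3).
That is row 5.

5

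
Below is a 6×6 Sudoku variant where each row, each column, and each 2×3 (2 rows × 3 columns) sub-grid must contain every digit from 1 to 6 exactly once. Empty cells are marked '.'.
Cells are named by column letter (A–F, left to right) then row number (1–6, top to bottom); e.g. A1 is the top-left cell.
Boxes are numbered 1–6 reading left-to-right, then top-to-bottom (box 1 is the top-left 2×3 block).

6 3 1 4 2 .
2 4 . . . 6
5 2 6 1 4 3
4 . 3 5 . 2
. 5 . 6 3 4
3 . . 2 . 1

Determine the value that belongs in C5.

2

Row 5 already contains {3, 4, 5, 6}.
Column C already contains {1, 3, 6}.
Its 2×3 block (box 5) already contains {3, 5}.
The only value from 1–6 not eliminated is 2, so C5 = 2.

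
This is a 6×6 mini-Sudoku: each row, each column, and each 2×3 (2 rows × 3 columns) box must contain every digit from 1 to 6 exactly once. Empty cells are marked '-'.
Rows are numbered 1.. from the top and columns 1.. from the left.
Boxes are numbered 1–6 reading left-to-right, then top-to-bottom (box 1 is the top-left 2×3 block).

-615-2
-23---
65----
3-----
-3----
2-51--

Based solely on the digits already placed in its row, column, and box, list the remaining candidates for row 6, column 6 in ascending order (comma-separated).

Row 6 already contains {1, 2, 5}.
Column 6 already contains {2}.
Its 2×3 block (box 6) already contains {1}.
Removing those from 1–6 leaves {3, 4, 6} as the candidates for row 6, column 6.

3,4,6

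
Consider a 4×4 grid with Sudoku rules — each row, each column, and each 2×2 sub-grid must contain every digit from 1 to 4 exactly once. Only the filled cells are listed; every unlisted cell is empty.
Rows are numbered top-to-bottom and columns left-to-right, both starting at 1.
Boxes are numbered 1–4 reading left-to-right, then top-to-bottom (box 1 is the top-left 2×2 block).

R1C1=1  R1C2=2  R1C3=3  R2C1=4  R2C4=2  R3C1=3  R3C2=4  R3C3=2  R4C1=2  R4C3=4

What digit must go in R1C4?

Row 1 already contains {1, 2, 3}.
Column 4 already contains {2}.
Its 2×2 block (box 2) already contains {2, 3}.
The only value from 1–4 not eliminated is 4, so R1C4 = 4.

4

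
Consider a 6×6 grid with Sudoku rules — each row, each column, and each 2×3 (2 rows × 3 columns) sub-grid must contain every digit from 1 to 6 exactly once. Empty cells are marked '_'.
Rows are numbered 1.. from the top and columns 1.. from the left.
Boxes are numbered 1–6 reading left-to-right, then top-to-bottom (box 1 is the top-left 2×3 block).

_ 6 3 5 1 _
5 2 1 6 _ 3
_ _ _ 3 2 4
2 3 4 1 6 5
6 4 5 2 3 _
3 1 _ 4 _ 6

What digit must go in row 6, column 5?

Row 6 already contains {1, 3, 4, 6}.
Column 5 already contains {1, 2, 3, 6}.
Its 2×3 block (box 6) already contains {2, 3, 4, 6}.
The only value from 1–6 not eliminated is 5, so row 6, column 5 = 5.

5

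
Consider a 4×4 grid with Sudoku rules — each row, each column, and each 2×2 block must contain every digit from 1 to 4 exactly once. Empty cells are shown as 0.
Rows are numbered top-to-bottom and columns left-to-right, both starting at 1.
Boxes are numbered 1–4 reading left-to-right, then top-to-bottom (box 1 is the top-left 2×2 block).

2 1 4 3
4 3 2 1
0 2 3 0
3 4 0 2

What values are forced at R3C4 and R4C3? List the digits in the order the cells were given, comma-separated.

For R3C4:
  Row 3 already contains {2, 3}.
  Column 4 already contains {1, 2, 3}.
  Its 2×2 block (box 4) already contains {2, 3}.
  The only value from 1–4 not eliminated is 4, so R3C4 = 4.
For R4C3:
  Row 4 already contains {2, 3, 4}.
  Column 3 already contains {2, 3, 4}.
  Its 2×2 block (box 4) already contains {2, 3}.
  The only value from 1–4 not eliminated is 1, so R4C3 = 1.

4,1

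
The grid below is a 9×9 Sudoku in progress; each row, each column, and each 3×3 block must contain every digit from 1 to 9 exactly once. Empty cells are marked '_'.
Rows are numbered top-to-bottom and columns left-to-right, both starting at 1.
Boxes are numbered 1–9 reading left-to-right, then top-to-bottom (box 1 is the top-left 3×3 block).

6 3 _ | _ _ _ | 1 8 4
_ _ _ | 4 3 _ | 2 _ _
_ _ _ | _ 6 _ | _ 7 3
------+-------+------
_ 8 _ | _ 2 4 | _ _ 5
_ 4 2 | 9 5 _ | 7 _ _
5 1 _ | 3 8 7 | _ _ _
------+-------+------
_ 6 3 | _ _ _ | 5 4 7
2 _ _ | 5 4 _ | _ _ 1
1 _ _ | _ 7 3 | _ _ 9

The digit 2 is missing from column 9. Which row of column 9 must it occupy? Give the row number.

6

Consider where 2 can go in column 9.
R2C9 is out (row 2 already has a 2).
R5C9 is out (row 5 already has a 2).
So the only cell in column 9 that can hold 2 is R6C9.
That is row 6.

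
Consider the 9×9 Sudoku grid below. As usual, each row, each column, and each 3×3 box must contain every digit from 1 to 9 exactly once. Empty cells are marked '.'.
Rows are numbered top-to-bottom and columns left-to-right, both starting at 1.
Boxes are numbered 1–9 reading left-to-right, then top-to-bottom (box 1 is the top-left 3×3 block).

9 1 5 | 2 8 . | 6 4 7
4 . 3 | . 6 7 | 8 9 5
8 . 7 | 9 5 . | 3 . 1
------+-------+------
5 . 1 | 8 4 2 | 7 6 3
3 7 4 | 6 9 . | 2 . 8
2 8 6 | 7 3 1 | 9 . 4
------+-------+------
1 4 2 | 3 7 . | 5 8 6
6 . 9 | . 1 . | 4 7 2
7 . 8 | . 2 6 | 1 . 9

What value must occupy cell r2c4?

1

Row 2 already contains {3, 4, 5, 6, 7, 8, 9}.
Column 4 already contains {2, 3, 6, 7, 8, 9}.
Its 3×3 block (box 2) already contains {2, 5, 6, 7, 8, 9}.
The only value from 1–9 not eliminated is 1, so r2c4 = 1.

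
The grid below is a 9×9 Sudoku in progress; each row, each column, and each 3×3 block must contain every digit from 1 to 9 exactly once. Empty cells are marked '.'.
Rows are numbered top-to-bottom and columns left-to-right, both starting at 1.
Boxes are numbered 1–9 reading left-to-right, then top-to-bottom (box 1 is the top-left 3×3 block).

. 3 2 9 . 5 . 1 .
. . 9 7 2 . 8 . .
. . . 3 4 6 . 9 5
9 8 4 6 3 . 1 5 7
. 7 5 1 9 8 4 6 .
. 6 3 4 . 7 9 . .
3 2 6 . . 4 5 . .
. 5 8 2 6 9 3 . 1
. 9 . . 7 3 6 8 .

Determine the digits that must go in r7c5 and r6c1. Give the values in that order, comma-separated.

1,1

For r7c5:
  Consider where 1 can go in box 8.
  r7c4 is out (column 4 already has a 1).
  r9c4 is out (column 4 already has a 1).
  So the only cell in box 8 that can hold 1 is r7c5.
  So r7c5 = 1.
For r6c1:
  Consider where 1 can go in row 6.
  r6c5 is out (box 5 already has a 1).
  r6c8 is out (column 8 already has a 1).
  r6c9 is out (column 9 already has a 1).
  So the only cell in row 6 that can hold 1 is r6c1.
  So r6c1 = 1.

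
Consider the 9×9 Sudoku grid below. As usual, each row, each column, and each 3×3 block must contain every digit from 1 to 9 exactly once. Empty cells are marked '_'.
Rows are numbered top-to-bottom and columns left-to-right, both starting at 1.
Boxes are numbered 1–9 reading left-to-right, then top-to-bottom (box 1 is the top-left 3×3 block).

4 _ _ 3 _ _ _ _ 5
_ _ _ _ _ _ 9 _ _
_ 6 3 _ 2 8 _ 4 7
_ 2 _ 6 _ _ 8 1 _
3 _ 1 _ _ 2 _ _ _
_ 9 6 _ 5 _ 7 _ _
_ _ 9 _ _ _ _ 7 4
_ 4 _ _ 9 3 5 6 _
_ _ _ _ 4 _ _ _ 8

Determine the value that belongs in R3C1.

9

Cell R3C1 itself could take any of {1, 5, 9} by direct elimination.
Consider where 9 can go in box 1.
R1C2 is out (column 2 already has a 9).
R1C3 is out (column 3 already has a 9).
R2C1 is out (row 2 already has a 9).
R2C2 is out (row 2 already has a 9).
R2C3 is out (row 2 already has a 9).
So the only cell in box 1 that can hold 9 is R3C1.
Therefore R3C1 = 9.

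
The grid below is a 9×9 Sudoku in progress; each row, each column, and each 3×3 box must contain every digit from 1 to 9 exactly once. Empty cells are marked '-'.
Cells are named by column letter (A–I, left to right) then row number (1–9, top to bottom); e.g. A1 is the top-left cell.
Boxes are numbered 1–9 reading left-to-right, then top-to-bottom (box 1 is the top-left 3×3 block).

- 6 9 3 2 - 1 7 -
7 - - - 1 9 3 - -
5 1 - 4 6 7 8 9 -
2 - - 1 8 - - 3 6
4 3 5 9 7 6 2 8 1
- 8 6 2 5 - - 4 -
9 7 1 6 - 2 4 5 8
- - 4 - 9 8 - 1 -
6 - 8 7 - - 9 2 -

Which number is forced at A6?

1

Row 6 already contains {2, 4, 5, 6, 8}.
Column A already contains {2, 4, 5, 6, 7, 9}.
Its 3×3 block (box 4) already contains {2, 3, 4, 5, 6, 8}.
The only value from 1–9 not eliminated is 1, so A6 = 1.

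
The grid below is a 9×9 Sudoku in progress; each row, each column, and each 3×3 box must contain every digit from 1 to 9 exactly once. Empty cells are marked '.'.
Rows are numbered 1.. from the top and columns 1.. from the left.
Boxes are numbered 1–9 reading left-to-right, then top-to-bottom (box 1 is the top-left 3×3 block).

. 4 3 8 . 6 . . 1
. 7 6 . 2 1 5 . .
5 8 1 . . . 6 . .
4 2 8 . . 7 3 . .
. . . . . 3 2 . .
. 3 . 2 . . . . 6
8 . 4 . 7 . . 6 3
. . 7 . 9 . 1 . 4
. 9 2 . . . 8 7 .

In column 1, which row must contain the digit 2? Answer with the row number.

1

Consider where 2 can go in column 1.
row 2, column 1 is out (row 2 already has a 2).
row 5, column 1 is out (row 5 already has a 2).
row 6, column 1 is out (row 6 already has a 2).
row 8, column 1 is out (box 7 already has a 2).
row 9, column 1 is out (row 9 already has a 2).
So the only cell in column 1 that can hold 2 is row 1, column 1.
That is row 1.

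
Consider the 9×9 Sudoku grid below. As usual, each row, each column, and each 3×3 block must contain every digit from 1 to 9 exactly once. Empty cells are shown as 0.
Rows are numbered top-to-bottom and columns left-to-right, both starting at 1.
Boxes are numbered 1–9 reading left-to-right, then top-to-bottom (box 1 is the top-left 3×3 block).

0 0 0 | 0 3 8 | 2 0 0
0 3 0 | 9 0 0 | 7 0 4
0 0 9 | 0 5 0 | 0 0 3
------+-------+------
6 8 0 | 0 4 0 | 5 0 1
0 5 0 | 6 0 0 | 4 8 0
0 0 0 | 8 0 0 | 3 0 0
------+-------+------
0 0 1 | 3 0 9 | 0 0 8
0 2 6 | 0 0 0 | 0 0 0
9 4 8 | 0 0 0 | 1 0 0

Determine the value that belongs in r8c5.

Cell r8c5 itself could take any of {1, 7, 8} by direct elimination.
Consider where 8 can go in row 8.
r8c1 is out (box 7 already has a 8). r8c4 is out (column 4 already has a 8). r8c6 is out (column 6 already has a 8). r8c7 is out (box 9 already has a 8). The remaining empty cells in row 8 are similarly blocked.
So the only cell in row 8 that can hold 8 is r8c5.
Therefore r8c5 = 8.

8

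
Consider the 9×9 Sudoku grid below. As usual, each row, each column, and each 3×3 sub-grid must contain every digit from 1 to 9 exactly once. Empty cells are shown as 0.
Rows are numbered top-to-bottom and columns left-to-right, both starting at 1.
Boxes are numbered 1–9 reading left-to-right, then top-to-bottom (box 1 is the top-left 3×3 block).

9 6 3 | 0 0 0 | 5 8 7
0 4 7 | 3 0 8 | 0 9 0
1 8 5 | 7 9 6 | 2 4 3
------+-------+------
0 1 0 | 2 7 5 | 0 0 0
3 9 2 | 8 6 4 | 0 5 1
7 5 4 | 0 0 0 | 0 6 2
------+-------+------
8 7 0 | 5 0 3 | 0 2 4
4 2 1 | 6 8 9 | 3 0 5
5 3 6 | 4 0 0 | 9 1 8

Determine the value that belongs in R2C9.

Row 2 already contains {3, 4, 7, 8, 9}.
Column 9 already contains {1, 2, 3, 4, 5, 7, 8}.
Its 3×3 block (box 3) already contains {2, 3, 4, 5, 7, 8, 9}.
The only value from 1–9 not eliminated is 6, so R2C9 = 6.

6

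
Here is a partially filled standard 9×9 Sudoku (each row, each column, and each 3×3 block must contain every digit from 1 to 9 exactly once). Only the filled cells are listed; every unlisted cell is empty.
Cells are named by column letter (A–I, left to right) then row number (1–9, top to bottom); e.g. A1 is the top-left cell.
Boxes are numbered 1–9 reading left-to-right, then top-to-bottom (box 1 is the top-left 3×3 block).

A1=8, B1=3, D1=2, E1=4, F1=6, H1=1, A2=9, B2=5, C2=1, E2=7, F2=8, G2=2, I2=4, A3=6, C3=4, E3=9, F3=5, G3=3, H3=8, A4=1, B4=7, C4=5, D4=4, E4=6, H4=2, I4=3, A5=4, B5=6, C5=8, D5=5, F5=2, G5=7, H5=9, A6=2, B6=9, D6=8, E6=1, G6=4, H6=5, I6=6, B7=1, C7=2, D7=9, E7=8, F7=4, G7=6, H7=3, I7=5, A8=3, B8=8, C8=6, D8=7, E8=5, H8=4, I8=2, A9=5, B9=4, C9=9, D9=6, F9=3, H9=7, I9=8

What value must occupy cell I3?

Row 3 already contains {3, 4, 5, 6, 8, 9}.
Column I already contains {2, 3, 4, 5, 6, 8}.
Its 3×3 block (box 3) already contains {1, 2, 3, 4, 8}.
The only value from 1–9 not eliminated is 7, so I3 = 7.

7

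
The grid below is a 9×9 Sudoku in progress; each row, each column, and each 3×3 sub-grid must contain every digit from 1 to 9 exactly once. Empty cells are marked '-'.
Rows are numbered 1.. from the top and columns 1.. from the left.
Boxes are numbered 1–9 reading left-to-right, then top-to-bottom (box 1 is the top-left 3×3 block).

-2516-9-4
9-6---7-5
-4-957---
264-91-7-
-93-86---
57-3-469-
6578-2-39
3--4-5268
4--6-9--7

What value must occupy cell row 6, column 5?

2

Row 6 already contains {3, 4, 5, 6, 7, 9}.
Column 5 already contains {5, 6, 8, 9}.
Its 3×3 block (box 5) already contains {1, 3, 4, 6, 8, 9}.
The only value from 1–9 not eliminated is 2, so row 6, column 5 = 2.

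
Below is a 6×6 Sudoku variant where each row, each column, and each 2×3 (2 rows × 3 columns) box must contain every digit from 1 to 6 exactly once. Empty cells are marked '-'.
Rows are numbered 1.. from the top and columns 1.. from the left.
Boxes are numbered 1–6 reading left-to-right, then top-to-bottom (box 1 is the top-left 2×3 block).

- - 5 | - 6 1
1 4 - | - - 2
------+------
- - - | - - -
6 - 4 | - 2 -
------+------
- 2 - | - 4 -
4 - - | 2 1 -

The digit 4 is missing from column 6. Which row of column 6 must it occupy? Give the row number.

3

Consider where 4 can go in column 6.
row 4, column 6 is out (row 4 already has a 4).
row 5, column 6 is out (row 5 already has a 4).
row 6, column 6 is out (row 6 already has a 4).
So the only cell in column 6 that can hold 4 is row 3, column 6.
That is row 3.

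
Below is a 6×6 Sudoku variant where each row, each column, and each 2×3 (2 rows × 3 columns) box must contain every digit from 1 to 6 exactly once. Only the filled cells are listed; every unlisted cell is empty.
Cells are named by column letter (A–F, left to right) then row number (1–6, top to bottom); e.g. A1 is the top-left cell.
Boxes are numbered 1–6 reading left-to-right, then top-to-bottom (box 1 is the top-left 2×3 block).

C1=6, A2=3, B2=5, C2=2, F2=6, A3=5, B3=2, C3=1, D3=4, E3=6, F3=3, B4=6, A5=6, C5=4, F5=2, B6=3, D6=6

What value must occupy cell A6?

2

Cell A6 itself could take any of {1, 2} by direct elimination.
Consider where 2 can go in row 6.
C6 is out (column C already has a 2).
E6 is out (box 6 already has a 2).
F6 is out (column F already has a 2).
So the only cell in row 6 that can hold 2 is A6.
Therefore A6 = 2.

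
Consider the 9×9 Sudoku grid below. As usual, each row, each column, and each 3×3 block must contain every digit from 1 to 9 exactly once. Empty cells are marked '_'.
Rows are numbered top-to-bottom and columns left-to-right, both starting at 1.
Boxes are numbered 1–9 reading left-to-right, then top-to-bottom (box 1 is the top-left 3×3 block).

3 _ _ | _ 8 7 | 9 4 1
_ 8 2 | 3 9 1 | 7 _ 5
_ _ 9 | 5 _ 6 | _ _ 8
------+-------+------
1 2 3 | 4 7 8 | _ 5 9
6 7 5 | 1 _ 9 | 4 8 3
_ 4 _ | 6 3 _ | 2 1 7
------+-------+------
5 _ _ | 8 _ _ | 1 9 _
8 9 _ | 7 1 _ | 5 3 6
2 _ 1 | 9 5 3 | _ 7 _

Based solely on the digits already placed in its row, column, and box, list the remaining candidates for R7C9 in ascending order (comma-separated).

2,4

Row 7 already contains {1, 5, 8, 9}.
Column 9 already contains {1, 3, 5, 6, 7, 8, 9}.
Its 3×3 block (box 9) already contains {1, 3, 5, 6, 7, 9}.
Removing those from 1–9 leaves {2, 4} as the candidates for R7C9.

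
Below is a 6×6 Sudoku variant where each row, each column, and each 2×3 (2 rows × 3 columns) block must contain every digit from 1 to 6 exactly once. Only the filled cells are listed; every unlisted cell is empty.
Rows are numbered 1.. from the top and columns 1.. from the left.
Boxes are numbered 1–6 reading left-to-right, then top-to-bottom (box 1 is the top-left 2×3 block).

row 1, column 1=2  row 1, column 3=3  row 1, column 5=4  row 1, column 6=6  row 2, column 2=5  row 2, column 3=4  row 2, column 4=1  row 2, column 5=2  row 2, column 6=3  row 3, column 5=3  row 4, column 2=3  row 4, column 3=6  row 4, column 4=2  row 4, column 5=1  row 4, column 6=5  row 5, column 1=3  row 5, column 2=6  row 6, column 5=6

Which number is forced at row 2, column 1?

6

Row 2 already contains {1, 2, 3, 4, 5}.
Column 1 already contains {2, 3}.
Its 2×3 block (box 1) already contains {2, 3, 4, 5}.
The only value from 1–6 not eliminated is 6, so row 2, column 1 = 6.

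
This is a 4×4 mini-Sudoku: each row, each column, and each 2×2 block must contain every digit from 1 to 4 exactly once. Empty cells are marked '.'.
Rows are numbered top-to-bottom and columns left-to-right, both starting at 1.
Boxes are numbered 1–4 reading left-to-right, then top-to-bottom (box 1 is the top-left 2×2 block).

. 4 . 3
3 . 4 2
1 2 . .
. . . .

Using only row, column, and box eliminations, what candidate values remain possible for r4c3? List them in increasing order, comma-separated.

Row 4 already contains {}.
Column 3 already contains {4}.
Its 2×2 block (box 4) already contains {}.
Removing those from 1–4 leaves {1, 2, 3} as the candidates for r4c3.

1,2,3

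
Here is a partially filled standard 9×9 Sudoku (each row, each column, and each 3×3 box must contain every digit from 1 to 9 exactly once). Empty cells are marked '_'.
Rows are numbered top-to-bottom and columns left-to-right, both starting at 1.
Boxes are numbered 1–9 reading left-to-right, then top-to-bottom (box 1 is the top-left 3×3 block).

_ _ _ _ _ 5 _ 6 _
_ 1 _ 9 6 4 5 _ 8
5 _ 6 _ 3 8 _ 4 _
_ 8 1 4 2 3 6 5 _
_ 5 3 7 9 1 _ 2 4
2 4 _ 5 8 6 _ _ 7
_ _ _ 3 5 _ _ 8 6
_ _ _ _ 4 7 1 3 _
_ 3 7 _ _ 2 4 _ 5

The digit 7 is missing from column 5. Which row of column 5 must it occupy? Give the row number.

1

Consider where 7 can go in column 5.
r9c5 is out (row 9 already has a 7).
So the only cell in column 5 that can hold 7 is r1c5.
That is row 1.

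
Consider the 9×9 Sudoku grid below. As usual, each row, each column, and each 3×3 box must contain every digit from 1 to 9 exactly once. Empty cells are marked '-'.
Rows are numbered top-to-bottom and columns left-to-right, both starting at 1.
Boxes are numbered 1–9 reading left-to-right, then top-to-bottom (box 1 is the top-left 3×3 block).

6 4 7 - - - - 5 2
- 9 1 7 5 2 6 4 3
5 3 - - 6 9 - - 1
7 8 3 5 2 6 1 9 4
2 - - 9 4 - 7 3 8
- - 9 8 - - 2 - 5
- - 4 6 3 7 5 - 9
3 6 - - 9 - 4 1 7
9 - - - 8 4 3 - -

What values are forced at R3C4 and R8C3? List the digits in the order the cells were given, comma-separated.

For R3C4:
  Row 3 already contains {1, 3, 5, 6, 9}.
  Column 4 already contains {5, 6, 7, 8, 9}.
  Its 3×3 block (box 2) already contains {2, 5, 6, 7, 9}.
  The only value from 1–9 not eliminated is 4, so R3C4 = 4.
For R8C3:
  Consider where 8 can go in row 8.
  R8C4 is out (column 4 already has a 8).
  R8C6 is out (box 8 already has a 8).
  So the only cell in row 8 that can hold 8 is R8C3.
  So R8C3 = 8.

4,8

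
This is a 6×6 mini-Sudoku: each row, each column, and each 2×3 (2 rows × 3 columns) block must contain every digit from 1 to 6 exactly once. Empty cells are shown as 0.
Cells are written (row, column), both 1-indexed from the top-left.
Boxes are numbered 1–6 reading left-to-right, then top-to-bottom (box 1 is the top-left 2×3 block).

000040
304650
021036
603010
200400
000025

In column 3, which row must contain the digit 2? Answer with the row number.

1

Consider where 2 can go in column 3.
(5,3) is out (row 5 already has a 2).
(6,3) is out (row 6 already has a 2).
So the only cell in column 3 that can hold 2 is (1,3).
That is row 1.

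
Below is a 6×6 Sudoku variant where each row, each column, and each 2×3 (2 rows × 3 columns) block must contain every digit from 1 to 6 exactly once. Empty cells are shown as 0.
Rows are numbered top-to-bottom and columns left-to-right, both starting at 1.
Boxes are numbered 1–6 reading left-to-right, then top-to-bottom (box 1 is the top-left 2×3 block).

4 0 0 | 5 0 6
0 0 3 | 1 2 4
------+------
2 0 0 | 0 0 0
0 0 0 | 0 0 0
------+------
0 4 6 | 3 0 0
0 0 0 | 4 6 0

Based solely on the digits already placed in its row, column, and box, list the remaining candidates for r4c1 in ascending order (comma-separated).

1,3,5,6

Row 4 already contains {}.
Column 1 already contains {2, 4}.
Its 2×3 block (box 3) already contains {2}.
Removing those from 1–6 leaves {1, 3, 5, 6} as the candidates for r4c1.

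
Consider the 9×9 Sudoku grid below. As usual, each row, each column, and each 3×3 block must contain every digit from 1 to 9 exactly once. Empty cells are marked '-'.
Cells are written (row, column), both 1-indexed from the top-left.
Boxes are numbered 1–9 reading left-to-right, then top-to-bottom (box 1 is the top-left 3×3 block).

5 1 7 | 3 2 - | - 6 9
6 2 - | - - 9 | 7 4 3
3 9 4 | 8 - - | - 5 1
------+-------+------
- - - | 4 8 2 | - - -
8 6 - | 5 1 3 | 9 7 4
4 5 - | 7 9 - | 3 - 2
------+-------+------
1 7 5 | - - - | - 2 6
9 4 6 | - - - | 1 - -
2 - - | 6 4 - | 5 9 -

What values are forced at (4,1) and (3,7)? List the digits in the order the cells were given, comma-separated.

For (4,1):
  Row 4 already contains {2, 4, 8}.
  Column 1 already contains {1, 2, 3, 4, 5, 6, 8, 9}.
  Its 3×3 block (box 4) already contains {4, 5, 6, 8}.
  The only value from 1–9 not eliminated is 7, so (4,1) = 7.
For (3,7):
  Row 3 already contains {1, 3, 4, 5, 8, 9}.
  Column 7 already contains {1, 3, 5, 7, 9}.
  Its 3×3 block (box 3) already contains {1, 3, 4, 5, 6, 7, 9}.
  The only value from 1–9 not eliminated is 2, so (3,7) = 2.

7,2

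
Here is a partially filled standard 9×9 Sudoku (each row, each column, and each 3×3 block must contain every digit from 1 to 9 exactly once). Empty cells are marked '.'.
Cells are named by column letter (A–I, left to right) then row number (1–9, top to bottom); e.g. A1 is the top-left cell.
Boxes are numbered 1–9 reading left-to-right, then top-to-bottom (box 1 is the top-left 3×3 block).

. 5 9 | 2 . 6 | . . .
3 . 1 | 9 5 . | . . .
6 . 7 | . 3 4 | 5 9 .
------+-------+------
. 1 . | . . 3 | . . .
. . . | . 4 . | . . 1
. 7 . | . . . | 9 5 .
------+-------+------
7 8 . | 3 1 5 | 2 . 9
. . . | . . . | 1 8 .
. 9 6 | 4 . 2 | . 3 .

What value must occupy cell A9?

Cell A9 itself could take any of {1, 5} by direct elimination.
Consider where 1 can go in box 7.
C7 is out (row 7 already has a 1).
A8 is out (row 8 already has a 1).
B8 is out (row 8 already has a 1).
C8 is out (row 8 already has a 1).
So the only cell in box 7 that can hold 1 is A9.
Therefore A9 = 1.

1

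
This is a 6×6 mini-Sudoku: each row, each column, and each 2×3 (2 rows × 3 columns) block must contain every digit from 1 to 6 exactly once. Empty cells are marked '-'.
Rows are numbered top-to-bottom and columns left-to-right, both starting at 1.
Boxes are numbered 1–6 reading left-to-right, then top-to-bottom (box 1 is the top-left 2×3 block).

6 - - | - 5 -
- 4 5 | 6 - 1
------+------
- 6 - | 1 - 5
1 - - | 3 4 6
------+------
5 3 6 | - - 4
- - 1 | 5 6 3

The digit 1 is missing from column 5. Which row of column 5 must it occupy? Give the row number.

Consider where 1 can go in column 5.
R2C5 is out (row 2 already has a 1).
R3C5 is out (row 3 already has a 1).
So the only cell in column 5 that can hold 1 is R5C5.
That is row 5.

5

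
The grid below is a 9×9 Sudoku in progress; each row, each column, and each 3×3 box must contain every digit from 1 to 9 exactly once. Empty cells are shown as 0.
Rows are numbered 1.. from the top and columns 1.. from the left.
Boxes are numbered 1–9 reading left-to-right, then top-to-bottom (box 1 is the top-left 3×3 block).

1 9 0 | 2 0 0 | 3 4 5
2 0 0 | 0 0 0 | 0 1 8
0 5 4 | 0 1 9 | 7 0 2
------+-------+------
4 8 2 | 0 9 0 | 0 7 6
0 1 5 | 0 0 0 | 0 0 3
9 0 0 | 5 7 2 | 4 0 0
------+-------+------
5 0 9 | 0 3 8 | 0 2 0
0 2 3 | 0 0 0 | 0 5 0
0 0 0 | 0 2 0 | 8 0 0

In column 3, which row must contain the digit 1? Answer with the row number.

Consider where 1 can go in column 3.
row 1, column 3 is out (row 1 already has a 1).
row 2, column 3 is out (row 2 already has a 1).
row 6, column 3 is out (box 4 already has a 1).
So the only cell in column 3 that can hold 1 is row 9, column 3.
That is row 9.

9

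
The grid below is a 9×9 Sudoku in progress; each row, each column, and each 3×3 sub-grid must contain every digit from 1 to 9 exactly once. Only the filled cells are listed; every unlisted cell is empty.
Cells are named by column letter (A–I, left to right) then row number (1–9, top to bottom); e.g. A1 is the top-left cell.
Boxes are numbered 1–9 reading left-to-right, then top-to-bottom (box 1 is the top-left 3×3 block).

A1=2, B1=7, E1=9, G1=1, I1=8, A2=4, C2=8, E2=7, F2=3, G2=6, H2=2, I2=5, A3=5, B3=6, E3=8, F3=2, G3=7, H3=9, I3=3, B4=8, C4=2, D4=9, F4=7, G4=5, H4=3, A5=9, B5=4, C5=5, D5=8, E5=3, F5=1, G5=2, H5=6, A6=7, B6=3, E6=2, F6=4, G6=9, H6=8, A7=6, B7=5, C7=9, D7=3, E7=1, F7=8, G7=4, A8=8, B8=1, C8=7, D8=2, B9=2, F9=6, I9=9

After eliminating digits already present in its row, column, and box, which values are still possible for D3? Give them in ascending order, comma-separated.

Row 3 already contains {2, 3, 5, 6, 7, 8, 9}.
Column D already contains {2, 3, 8, 9}.
Its 3×3 block (box 2) already contains {2, 3, 7, 8, 9}.
Removing those from 1–9 leaves {1, 4} as the candidates for D3.

1,4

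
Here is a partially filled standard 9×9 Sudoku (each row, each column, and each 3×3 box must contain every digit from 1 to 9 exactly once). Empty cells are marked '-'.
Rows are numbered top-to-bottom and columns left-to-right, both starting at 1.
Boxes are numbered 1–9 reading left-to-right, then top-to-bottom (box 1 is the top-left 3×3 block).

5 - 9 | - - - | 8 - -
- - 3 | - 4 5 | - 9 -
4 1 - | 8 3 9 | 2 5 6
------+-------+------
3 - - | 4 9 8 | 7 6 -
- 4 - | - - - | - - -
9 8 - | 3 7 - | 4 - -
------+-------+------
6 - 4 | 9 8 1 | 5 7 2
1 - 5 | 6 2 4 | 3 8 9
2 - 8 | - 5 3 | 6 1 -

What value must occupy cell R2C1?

8

Cell R2C1 itself could take any of {7, 8} by direct elimination.
Consider where 8 can go in row 2.
R2C2 is out (column 2 already has a 8).
R2C4 is out (column 4 already has a 8).
R2C7 is out (column 7 already has a 8).
R2C9 is out (box 3 already has a 8).
So the only cell in row 2 that can hold 8 is R2C1.
Therefore R2C1 = 8.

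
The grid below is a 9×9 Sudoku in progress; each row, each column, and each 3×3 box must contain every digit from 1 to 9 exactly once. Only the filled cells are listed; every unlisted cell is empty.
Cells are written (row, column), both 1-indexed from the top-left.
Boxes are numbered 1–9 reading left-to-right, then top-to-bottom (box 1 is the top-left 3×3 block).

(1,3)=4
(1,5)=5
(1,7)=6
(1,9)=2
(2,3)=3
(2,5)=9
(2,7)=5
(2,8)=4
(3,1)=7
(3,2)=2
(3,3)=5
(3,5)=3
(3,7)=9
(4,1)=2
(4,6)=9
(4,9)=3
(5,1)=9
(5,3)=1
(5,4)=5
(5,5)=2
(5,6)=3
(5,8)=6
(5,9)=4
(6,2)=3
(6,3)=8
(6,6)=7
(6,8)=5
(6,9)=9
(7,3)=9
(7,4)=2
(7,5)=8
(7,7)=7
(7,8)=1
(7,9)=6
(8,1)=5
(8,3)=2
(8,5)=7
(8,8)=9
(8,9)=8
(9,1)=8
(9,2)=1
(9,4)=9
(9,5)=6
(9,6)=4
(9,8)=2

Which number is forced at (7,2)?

Row 7 already contains {1, 2, 6, 7, 8, 9}.
Column 2 already contains {1, 2, 3}.
Its 3×3 block (box 7) already contains {1, 2, 5, 8, 9}.
The only value from 1–9 not eliminated is 4, so (7,2) = 4.

4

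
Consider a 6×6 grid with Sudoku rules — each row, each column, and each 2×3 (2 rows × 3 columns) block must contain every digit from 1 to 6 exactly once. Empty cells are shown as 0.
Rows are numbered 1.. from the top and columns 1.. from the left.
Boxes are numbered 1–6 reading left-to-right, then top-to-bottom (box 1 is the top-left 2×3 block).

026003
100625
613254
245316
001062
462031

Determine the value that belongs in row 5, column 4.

Cell row 5, column 4 itself could take any of {4, 5} by direct elimination.
Consider where 4 can go in box 6.
row 6, column 4 is out (row 6 already has a 4).
So the only cell in box 6 that can hold 4 is row 5, column 4.
Therefore row 5, column 4 = 4.

4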